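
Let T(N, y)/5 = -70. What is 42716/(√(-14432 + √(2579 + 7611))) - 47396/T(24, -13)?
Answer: 23698/175 - 42716*I/√(14432 - √10190) ≈ 135.42 - 356.82*I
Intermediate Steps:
T(N, y) = -350 (T(N, y) = 5*(-70) = -350)
42716/(√(-14432 + √(2579 + 7611))) - 47396/T(24, -13) = 42716/(√(-14432 + √(2579 + 7611))) - 47396/(-350) = 42716/(√(-14432 + √10190)) - 47396*(-1/350) = 42716/√(-14432 + √10190) + 23698/175 = 23698/175 + 42716/√(-14432 + √10190)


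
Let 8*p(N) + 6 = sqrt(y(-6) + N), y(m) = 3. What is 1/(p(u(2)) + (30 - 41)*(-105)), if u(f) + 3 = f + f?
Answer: 2/2309 ≈ 0.00086618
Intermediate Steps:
u(f) = -3 + 2*f (u(f) = -3 + (f + f) = -3 + 2*f)
p(N) = -3/4 + sqrt(3 + N)/8
1/(p(u(2)) + (30 - 41)*(-105)) = 1/((-3/4 + sqrt(3 + (-3 + 2*2))/8) + (30 - 41)*(-105)) = 1/((-3/4 + sqrt(3 + (-3 + 4))/8) - 11*(-105)) = 1/((-3/4 + sqrt(3 + 1)/8) + 1155) = 1/((-3/4 + sqrt(4)/8) + 1155) = 1/((-3/4 + (1/8)*2) + 1155) = 1/((-3/4 + 1/4) + 1155) = 1/(-1/2 + 1155) = 1/(2309/2) = 2/2309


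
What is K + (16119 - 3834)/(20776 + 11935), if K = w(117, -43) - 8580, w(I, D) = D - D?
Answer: -40092585/4673 ≈ -8579.6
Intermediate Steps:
w(I, D) = 0
K = -8580 (K = 0 - 8580 = -8580)
K + (16119 - 3834)/(20776 + 11935) = -8580 + (16119 - 3834)/(20776 + 11935) = -8580 + 12285/32711 = -8580 + 12285*(1/32711) = -8580 + 1755/4673 = -40092585/4673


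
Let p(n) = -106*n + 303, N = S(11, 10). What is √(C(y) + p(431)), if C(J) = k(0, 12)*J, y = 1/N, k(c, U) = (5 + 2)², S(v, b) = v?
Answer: 2*I*√1372701/11 ≈ 213.02*I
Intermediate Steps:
N = 11
p(n) = 303 - 106*n
k(c, U) = 49 (k(c, U) = 7² = 49)
y = 1/11 ≈ 0.090909
C(J) = 49*J
√(C(y) + p(431)) = √(49*(1/11) + (303 - 106*431)) = √(49/11 + (303 - 45686)) = √(49/11 - 45383) = √(-499164/11) = 2*I*√1372701/11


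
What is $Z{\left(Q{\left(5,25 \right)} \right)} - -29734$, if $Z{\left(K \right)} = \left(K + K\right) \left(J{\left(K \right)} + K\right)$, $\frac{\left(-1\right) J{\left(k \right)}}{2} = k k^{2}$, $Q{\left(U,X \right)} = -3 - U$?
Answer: $13478$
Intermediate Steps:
$J{\left(k \right)} = - 2 k^{3}$ ($J{\left(k \right)} = - 2 k k^{2} = - 2 k^{3}$)
$Z{\left(K \right)} = 2 K \left(K - 2 K^{3}\right)$ ($Z{\left(K \right)} = \left(K + K\right) \left(- 2 K^{3} + K\right) = 2 K \left(K - 2 K^{3}\right)$)
$Z{\left(Q{\left(5,25 \right)} \right)} - -29734 = \left(-3 - 5\right)^{2} \left(2 - 4 \left(-3 - 5\right)^{2}\right) - -29734 = \left(-3 - 5\right)^{2} \left(2 - 4 \left(-3 - 5\right)^{2}\right) + 29734 = \left(-8\right)^{2} \left(2 - 4 \left(-8\right)^{2}\right) + 29734 = 64 \left(2 - 256\right) + 29734 = 64 \left(-254\right) + 29734 = -16256 + 29734 = 13478$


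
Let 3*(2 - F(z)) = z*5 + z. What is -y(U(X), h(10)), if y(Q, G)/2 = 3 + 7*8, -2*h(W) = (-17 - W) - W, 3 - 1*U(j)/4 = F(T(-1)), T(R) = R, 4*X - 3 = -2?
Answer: -118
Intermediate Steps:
X = ¼ (X = ¾ + (¼)*(-2) = ¾ - ½ = ¼ ≈ 0.25000)
F(z) = 2 - 2*z (F(z) = 2 - (z*5 + z)/3 = 2 - (5*z + z)/3 = 2 - 2*z)
U(j) = -4 (U(j) = 12 - 4*(2 - 2*(-1)) = 12 - 4*(2 + 2) = 12 - 4*4 = 12 - 16 = -4)
h(W) = 17/2 + W (h(W) = -((-17 - W) - W)/2 = -(-17 - 2*W)/2 = 17/2 + W)
y(Q, G) = 118 (y(Q, G) = 2*(3 + 7*8) = 2*(3 + 56) = 2*59 = 118)
-y(U(X), h(10)) = -1*118 = -118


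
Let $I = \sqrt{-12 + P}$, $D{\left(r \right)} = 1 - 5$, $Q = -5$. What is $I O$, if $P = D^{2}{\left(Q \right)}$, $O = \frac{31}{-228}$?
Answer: $- \frac{31}{114} \approx -0.27193$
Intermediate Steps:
$D{\left(r \right)} = -4$ ($D{\left(r \right)} = 1 - 5 = -4$)
$O = - \frac{31}{228}$ ($O = 31 \left(- \frac{1}{228}\right) = - \frac{31}{228} \approx -0.13596$)
$P = 16$ ($P = \left(-4\right)^{2} = 16$)
$I = 2$ ($I = \sqrt{-12 + 16} = \sqrt{4} = 2$)
$I O = 2 \left(- \frac{31}{228}\right) = - \frac{31}{114}$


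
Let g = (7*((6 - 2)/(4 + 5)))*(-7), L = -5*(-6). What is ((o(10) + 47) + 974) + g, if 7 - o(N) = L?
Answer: 8786/9 ≈ 976.22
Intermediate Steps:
L = 30
g = -196/9 (g = (7*(4/9))*(-7) = (28/9)*(-7) = -196/9 ≈ -21.778)
o(N) = -23 (o(N) = 7 - 1*30 = 7 - 30 = -23)
((o(10) + 47) + 974) + g = ((-23 + 47) + 974) - 196/9 = (24 + 974) - 196/9 = 998 - 196/9 = 8786/9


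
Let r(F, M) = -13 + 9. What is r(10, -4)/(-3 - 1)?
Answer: 1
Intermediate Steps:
r(F, M) = -4
r(10, -4)/(-3 - 1) = -4/(-3 - 1) = -4/(-4) = -1/4*(-4) = 1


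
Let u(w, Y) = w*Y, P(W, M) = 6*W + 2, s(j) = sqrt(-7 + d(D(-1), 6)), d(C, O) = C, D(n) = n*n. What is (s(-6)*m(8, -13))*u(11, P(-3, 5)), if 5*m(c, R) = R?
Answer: 2288*I*sqrt(6)/5 ≈ 1120.9*I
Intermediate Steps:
D(n) = n**2
s(j) = I*sqrt(6) (s(j) = sqrt(-7 + (-1)**2) = sqrt(-7 + 1) = sqrt(-6) = I*sqrt(6))
P(W, M) = 2 + 6*W
m(c, R) = R/5
u(w, Y) = Y*w
(s(-6)*m(8, -13))*u(11, P(-3, 5)) = ((I*sqrt(6))*((1/5)*(-13)))*((2 + 6*(-3))*11) = ((I*sqrt(6))*(-13/5))*((2 - 18)*11) = (-13*I*sqrt(6)/5)*(-16*11) = -13*I*sqrt(6)/5*(-176) = 2288*I*sqrt(6)/5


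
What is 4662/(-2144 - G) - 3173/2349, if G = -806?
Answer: -2532752/523827 ≈ -4.8351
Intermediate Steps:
4662/(-2144 - G) - 3173/2349 = 4662/(-2144 - 1*(-806)) - 3173/2349 = 4662/(-2144 + 806) - 3173*1/2349 = 4662/(-1338) - 3173/2349 = 4662*(-1/1338) - 3173/2349 = -777/223 - 3173/2349 = -2532752/523827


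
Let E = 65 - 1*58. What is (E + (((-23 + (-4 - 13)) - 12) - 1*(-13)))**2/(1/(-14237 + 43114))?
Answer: 29570048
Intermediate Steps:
E = 7 (E = 65 - 58 = 7)
(E + (((-23 + (-4 - 13)) - 12) - 1*(-13)))**2/(1/(-14237 + 43114)) = (7 + (((-23 + (-4 - 13)) - 12) - 1*(-13)))**2/(1/(-14237 + 43114)) = (7 + (((-23 - 17) - 12) + 13))**2/(1/28877) = (7 + ((-40 - 12) + 13))**2/(1/28877) = (7 + (-52 + 13))**2*28877 = (7 - 39)**2*28877 = (-32)**2*28877 = 1024*28877 = 29570048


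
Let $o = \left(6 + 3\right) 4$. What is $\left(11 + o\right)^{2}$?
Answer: $2209$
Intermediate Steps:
$o = 36$ ($o = 9 \cdot 4 = 36$)
$\left(11 + o\right)^{2} = \left(11 + 36\right)^{2} = 47^{2} = 2209$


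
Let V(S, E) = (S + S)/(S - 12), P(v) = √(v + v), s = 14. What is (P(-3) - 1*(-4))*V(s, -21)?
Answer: 56 + 14*I*√6 ≈ 56.0 + 34.293*I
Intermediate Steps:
P(v) = √2*√v (P(v) = √(2*v) = √2*√v)
V(S, E) = 2*S/(-12 + S) (V(S, E) = (2*S)/(-12 + S) = 2*S/(-12 + S))
(P(-3) - 1*(-4))*V(s, -21) = (√2*√(-3) - 1*(-4))*(2*14/(-12 + 14)) = (√2*(I*√3) + 4)*(2*14/2) = (I*√6 + 4)*(2*14*(½)) = (4 + I*√6)*14 = 56 + 14*I*√6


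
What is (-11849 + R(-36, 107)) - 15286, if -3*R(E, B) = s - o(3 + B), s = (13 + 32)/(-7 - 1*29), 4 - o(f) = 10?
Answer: -325639/12 ≈ -27137.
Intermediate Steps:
o(f) = -6 (o(f) = 4 - 1*10 = 4 - 10 = -6)
s = -5/4 (s = 45/(-7 - 29) = 45/(-36) = 45*(-1/36) = -5/4 ≈ -1.2500)
R(E, B) = -19/12 (R(E, B) = -(-5/4 - 1*(-6))/3 = -(-5/4 + 6)/3 = -1/3*19/4 = -19/12)
(-11849 + R(-36, 107)) - 15286 = (-11849 - 19/12) - 15286 = -142207/12 - 15286 = -325639/12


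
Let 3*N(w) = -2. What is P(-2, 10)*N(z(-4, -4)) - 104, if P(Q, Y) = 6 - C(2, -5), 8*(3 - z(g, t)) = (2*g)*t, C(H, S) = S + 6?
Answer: -322/3 ≈ -107.33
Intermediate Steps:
C(H, S) = 6 + S
z(g, t) = 3 - g*t/4 (z(g, t) = 3 - 2*g*t/8 = 3 - g*t/4)
P(Q, Y) = 5 (P(Q, Y) = 6 - (6 - 5) = 6 - 1*1 = 6 - 1 = 5)
N(w) = -⅔ (N(w) = (⅓)*(-2) = -⅔)
P(-2, 10)*N(z(-4, -4)) - 104 = 5*(-⅔) - 104 = -10/3 - 104 = -322/3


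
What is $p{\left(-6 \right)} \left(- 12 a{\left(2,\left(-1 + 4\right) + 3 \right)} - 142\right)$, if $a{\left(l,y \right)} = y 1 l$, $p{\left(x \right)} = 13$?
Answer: $-3718$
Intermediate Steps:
$a{\left(l,y \right)} = l y$ ($a{\left(l,y \right)} = y l = l y$)
$p{\left(-6 \right)} \left(- 12 a{\left(2,\left(-1 + 4\right) + 3 \right)} - 142\right) = 13 \left(- 12 \cdot 2 \left(\left(-1 + 4\right) + 3\right) - 142\right) = 13 \left(- 12 \cdot 2 \left(3 + 3\right) - 142\right) = 13 \left(- 12 \cdot 2 \cdot 6 - 142\right) = 13 \left(\left(-12\right) 12 - 142\right) = 13 \left(-144 - 142\right) = 13 \left(-286\right) = -3718$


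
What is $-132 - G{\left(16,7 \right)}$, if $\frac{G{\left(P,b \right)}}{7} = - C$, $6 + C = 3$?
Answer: $-153$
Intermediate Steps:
$C = -3$ ($C = -6 + 3 = -3$)
$G{\left(P,b \right)} = 21$ ($G{\left(P,b \right)} = 7 \left(\left(-1\right) \left(-3\right)\right) = 7 \cdot 3 = 21$)
$-132 - G{\left(16,7 \right)} = -132 - 21 = -153$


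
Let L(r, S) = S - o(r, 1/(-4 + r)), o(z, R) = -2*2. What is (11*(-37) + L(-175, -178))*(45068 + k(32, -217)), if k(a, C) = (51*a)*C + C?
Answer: 179699233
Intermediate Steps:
o(z, R) = -4
L(r, S) = 4 + S (L(r, S) = S - 1*(-4) = S + 4 = 4 + S)
k(a, C) = C + 51*C*a (k(a, C) = 51*C*a + C = C + 51*C*a)
(11*(-37) + L(-175, -178))*(45068 + k(32, -217)) = (11*(-37) + (4 - 178))*(45068 - 217*(1 + 51*32)) = (-407 - 174)*(45068 - 217*(1 + 1632)) = -581*(45068 - 217*1633) = -581*(45068 - 354361) = -581*(-309293) = 179699233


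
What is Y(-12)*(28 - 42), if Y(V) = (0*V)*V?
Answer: 0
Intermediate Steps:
Y(V) = 0 (Y(V) = 0*V = 0)
Y(-12)*(28 - 42) = 0*(28 - 42) = 0*(-14) = 0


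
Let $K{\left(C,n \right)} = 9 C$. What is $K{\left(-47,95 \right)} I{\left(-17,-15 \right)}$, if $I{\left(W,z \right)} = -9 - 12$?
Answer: $8883$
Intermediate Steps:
$I{\left(W,z \right)} = -21$
$K{\left(-47,95 \right)} I{\left(-17,-15 \right)} = 9 \left(-47\right) \left(-21\right) = \left(-423\right) \left(-21\right) = 8883$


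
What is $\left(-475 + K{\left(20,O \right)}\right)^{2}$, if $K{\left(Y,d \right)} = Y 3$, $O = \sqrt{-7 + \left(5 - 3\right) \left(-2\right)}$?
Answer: $172225$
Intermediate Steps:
$O = i \sqrt{11}$ ($O = \sqrt{-7 + 2 \left(-2\right)} = \sqrt{-7 - 4} = \sqrt{-11} = i \sqrt{11} \approx 3.3166 i$)
$K{\left(Y,d \right)} = 3 Y$
$\left(-475 + K{\left(20,O \right)}\right)^{2} = \left(-475 + 3 \cdot 20\right)^{2} = \left(-475 + 60\right)^{2} = \left(-415\right)^{2} = 172225$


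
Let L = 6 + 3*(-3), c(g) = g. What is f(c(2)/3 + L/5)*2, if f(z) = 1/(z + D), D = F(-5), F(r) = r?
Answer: -15/37 ≈ -0.40541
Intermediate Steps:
L = -3 (L = 6 - 9 = -3)
D = -5
f(z) = 1/(-5 + z) (f(z) = 1/(z - 5) = 1/(-5 + z))
f(c(2)/3 + L/5)*2 = 2/(-5 + (2/3 - 3/5)) = 2/(-5 + (2*(⅓) - 3*⅕)) = 2/(-5 + (⅔ - ⅗)) = 2/(-5 + 1/15) = 2/(-74/15) = -15/74*2 = -15/37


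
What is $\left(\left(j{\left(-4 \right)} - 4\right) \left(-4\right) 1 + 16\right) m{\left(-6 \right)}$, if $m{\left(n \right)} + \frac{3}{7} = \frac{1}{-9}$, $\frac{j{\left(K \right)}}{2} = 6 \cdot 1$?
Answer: $\frac{544}{63} \approx 8.6349$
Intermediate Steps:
$j{\left(K \right)} = 12$ ($j{\left(K \right)} = 2 \cdot 6 \cdot 1 = 2 \cdot 6 = 12$)
$m{\left(n \right)} = - \frac{34}{63}$ ($m{\left(n \right)} = - \frac{3}{7} + \frac{1}{-9} = - \frac{3}{7} - \frac{1}{9} = - \frac{34}{63}$)
$\left(\left(j{\left(-4 \right)} - 4\right) \left(-4\right) 1 + 16\right) m{\left(-6 \right)} = \left(\left(12 - 4\right) \left(-4\right) 1 + 16\right) \left(- \frac{34}{63}\right) = \left(8 \left(-4\right) 1 + 16\right) \left(- \frac{34}{63}\right) = \left(\left(-32\right) 1 + 16\right) \left(- \frac{34}{63}\right) = \left(-32 + 16\right) \left(- \frac{34}{63}\right) = \left(-16\right) \left(- \frac{34}{63}\right) = \frac{544}{63}$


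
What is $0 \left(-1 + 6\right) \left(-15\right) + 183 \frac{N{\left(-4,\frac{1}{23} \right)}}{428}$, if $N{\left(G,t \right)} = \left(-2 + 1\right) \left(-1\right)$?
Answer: $\frac{183}{428} \approx 0.42757$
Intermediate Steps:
$N{\left(G,t \right)} = 1$ ($N{\left(G,t \right)} = \left(-1\right) \left(-1\right) = 1$)
$0 \left(-1 + 6\right) \left(-15\right) + 183 \frac{N{\left(-4,\frac{1}{23} \right)}}{428} = 0 \left(-1 + 6\right) \left(-15\right) + 183 \cdot 1 \cdot \frac{1}{428} = 0 \cdot 5 \left(-15\right) + 183 \cdot 1 \cdot \frac{1}{428} = 0 \left(-15\right) + 183 \cdot \frac{1}{428} = 0 + \frac{183}{428} = \frac{183}{428}$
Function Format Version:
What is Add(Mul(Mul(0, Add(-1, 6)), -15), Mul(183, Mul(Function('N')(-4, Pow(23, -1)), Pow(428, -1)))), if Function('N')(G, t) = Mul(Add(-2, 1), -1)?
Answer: Rational(183, 428) ≈ 0.42757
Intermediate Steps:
Function('N')(G, t) = 1 (Function('N')(G, t) = Mul(-1, -1) = 1)
Add(Mul(Mul(0, Add(-1, 6)), -15), Mul(183, Mul(Function('N')(-4, Pow(23, -1)), Pow(428, -1)))) = Add(Mul(Mul(0, Add(-1, 6)), -15), Mul(183, Mul(1, Pow(428, -1)))) = Add(Mul(Mul(0, 5), -15), Mul(183, Mul(1, Rational(1, 428)))) = Add(Mul(0, -15), Mul(183, Rational(1, 428))) = Add(0, Rational(183, 428)) = Rational(183, 428)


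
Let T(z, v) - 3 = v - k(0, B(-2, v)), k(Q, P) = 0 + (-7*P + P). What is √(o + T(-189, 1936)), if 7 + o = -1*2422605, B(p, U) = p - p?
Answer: I*√2420673 ≈ 1555.9*I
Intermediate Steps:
B(p, U) = 0
k(Q, P) = -6*P (k(Q, P) = 0 - 6*P = -6*P)
T(z, v) = 3 + v (T(z, v) = 3 + (v - (-6)*0) = 3 + (v - 1*0) = 3 + (v + 0) = 3 + v)
o = -2422612 (o = -7 - 1*2422605 = -7 - 2422605 = -2422612)
√(o + T(-189, 1936)) = √(-2422612 + (3 + 1936)) = √(-2422612 + 1939) = √(-2420673) = I*√2420673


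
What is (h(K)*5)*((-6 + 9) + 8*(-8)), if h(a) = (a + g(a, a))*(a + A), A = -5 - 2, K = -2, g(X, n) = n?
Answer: -10980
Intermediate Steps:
A = -7
h(a) = 2*a*(-7 + a) (h(a) = (a + a)*(a - 7) = (2*a)*(-7 + a) = 2*a*(-7 + a))
(h(K)*5)*((-6 + 9) + 8*(-8)) = ((2*(-2)*(-7 - 2))*5)*((-6 + 9) + 8*(-8)) = ((2*(-2)*(-9))*5)*(3 - 64) = (36*5)*(-61) = 180*(-61) = -10980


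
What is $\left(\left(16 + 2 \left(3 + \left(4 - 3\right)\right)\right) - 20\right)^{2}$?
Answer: $16$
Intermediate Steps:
$\left(\left(16 + 2 \left(3 + \left(4 - 3\right)\right)\right) - 20\right)^{2} = \left(\left(16 + 2 \left(3 + 1\right)\right) - 20\right)^{2} = \left(\left(16 + 2 \cdot 4\right) - 20\right)^{2} = \left(\left(16 + 8\right) - 20\right)^{2} = \left(24 - 20\right)^{2} = 4^{2} = 16$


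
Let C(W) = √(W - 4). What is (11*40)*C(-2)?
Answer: 440*I*√6 ≈ 1077.8*I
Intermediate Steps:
C(W) = √(-4 + W)
(11*40)*C(-2) = (11*40)*√(-4 - 2) = 440*√(-6) = 440*(I*√6) = 440*I*√6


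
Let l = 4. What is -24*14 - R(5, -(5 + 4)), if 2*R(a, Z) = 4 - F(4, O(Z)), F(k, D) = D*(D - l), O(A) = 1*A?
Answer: -559/2 ≈ -279.50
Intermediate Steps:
O(A) = A
F(k, D) = D*(-4 + D) (F(k, D) = D*(D - 1*4) = D*(D - 4) = D*(-4 + D))
R(a, Z) = 2 - Z*(-4 + Z)/2 (R(a, Z) = (4 - Z*(-4 + Z))/2 = 2 - Z*(-4 + Z)/2)
-24*14 - R(5, -(5 + 4)) = -24*14 - (2 - (-(5 + 4))*(-4 - (5 + 4))/2) = -336 - (2 - (-1*9)*(-4 - 1*9)/2) = -336 - (2 - 1/2*(-9)*(-4 - 9)) = -336 - (2 - 1/2*(-9)*(-13)) = -336 - (2 - 117/2) = -336 - 1*(-113/2) = -336 + 113/2 = -559/2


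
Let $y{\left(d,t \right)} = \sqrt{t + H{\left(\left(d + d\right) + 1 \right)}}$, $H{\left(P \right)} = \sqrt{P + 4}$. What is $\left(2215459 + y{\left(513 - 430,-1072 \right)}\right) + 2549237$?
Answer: $4764696 + \sqrt{-1072 + 3 \sqrt{19}} \approx 4.7647 \cdot 10^{6} + 32.541 i$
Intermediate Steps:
$H{\left(P \right)} = \sqrt{4 + P}$
$y{\left(d,t \right)} = \sqrt{t + \sqrt{5 + 2 d}}$ ($y{\left(d,t \right)} = \sqrt{t + \sqrt{4 + \left(\left(d + d\right) + 1\right)}} = \sqrt{t + \sqrt{4 + \left(2 d + 1\right)}} = \sqrt{t + \sqrt{4 + \left(1 + 2 d\right)}} = \sqrt{t + \sqrt{5 + 2 d}}$)
$\left(2215459 + y{\left(513 - 430,-1072 \right)}\right) + 2549237 = \left(2215459 + \sqrt{-1072 + \sqrt{5 + 2 \left(513 - 430\right)}}\right) + 2549237 = \left(2215459 + \sqrt{-1072 + \sqrt{5 + 2 \cdot 83}}\right) + 2549237 = \left(2215459 + \sqrt{-1072 + \sqrt{5 + 166}}\right) + 2549237 = \left(2215459 + \sqrt{-1072 + \sqrt{171}}\right) + 2549237 = \left(2215459 + \sqrt{-1072 + 3 \sqrt{19}}\right) + 2549237 = 4764696 + \sqrt{-1072 + 3 \sqrt{19}}$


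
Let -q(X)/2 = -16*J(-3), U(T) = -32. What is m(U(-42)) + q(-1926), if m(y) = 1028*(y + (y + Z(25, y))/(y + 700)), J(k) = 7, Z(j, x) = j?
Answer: -5458023/167 ≈ -32683.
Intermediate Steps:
q(X) = 224 (q(X) = -(-32)*7 = -2*(-112) = 224)
m(y) = 1028*y + 1028*(25 + y)/(700 + y) (m(y) = 1028*(y + (y + 25)/(y + 700)) = 1028*(y + (25 + y)/(700 + y)) = 1028*y + 1028*(25 + y)/(700 + y))
m(U(-42)) + q(-1926) = 1028*(25 + (-32)² + 701*(-32))/(700 - 32) + 224 = 1028*(25 + 1024 - 22432)/668 + 224 = 1028*(1/668)*(-21383) + 224 = -5495431/167 + 224 = -5458023/167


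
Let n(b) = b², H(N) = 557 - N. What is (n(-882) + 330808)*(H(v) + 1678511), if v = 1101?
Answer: 1860415707844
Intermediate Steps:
(n(-882) + 330808)*(H(v) + 1678511) = ((-882)² + 330808)*((557 - 1*1101) + 1678511) = (777924 + 330808)*((557 - 1101) + 1678511) = 1108732*(-544 + 1678511) = 1108732*1677967 = 1860415707844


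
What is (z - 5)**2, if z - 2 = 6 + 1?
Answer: 16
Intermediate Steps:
z = 9 (z = 2 + (6 + 1) = 2 + 7 = 9)
(z - 5)**2 = (9 - 5)**2 = 4**2 = 16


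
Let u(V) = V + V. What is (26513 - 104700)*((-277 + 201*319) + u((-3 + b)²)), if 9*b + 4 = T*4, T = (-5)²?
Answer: -45007251932/9 ≈ -5.0008e+9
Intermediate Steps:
T = 25
b = 32/3 (b = -4/9 + (25*4)/9 = -4/9 + (⅑)*100 = -4/9 + 100/9 = 32/3 ≈ 10.667)
u(V) = 2*V
(26513 - 104700)*((-277 + 201*319) + u((-3 + b)²)) = (26513 - 104700)*((-277 + 201*319) + 2*(-3 + 32/3)²) = -78187*((-277 + 64119) + 2*(23/3)²) = -78187*(63842 + 2*(529/9)) = -78187*(63842 + 1058/9) = -78187*575636/9 = -45007251932/9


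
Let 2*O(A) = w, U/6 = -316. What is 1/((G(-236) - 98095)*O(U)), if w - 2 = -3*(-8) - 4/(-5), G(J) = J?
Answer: -5/6588177 ≈ -7.5894e-7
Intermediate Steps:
w = 134/5 (w = 2 + (-3*(-8) - 4/(-5)) = 2 + (24 - 4*(-1/5)) = 2 + (24 + 4/5) = 2 + 124/5 = 134/5 ≈ 26.800)
U = -1896 (U = 6*(-316) = -1896)
O(A) = 67/5 (O(A) = (1/2)*(134/5) = 67/5)
1/((G(-236) - 98095)*O(U)) = 1/((-236 - 98095)*(67/5)) = (5/67)/(-98331) = -1/98331*5/67 = -5/6588177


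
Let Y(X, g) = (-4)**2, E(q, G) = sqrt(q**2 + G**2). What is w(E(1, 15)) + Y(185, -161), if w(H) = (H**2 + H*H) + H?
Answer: 468 + sqrt(226) ≈ 483.03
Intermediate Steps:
E(q, G) = sqrt(G**2 + q**2)
w(H) = H + 2*H**2 (w(H) = (H**2 + H**2) + H = 2*H**2 + H = H + 2*H**2)
Y(X, g) = 16
w(E(1, 15)) + Y(185, -161) = sqrt(15**2 + 1**2)*(1 + 2*sqrt(15**2 + 1**2)) + 16 = sqrt(225 + 1)*(1 + 2*sqrt(225 + 1)) + 16 = sqrt(226)*(1 + 2*sqrt(226)) + 16 = 16 + sqrt(226)*(1 + 2*sqrt(226))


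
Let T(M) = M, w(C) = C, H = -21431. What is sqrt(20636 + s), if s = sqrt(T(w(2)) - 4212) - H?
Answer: sqrt(42067 + I*sqrt(4210)) ≈ 205.1 + 0.158*I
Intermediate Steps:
s = 21431 + I*sqrt(4210) (s = sqrt(2 - 4212) - 1*(-21431) = sqrt(-4210) + 21431 = I*sqrt(4210) + 21431 = 21431 + I*sqrt(4210) ≈ 21431.0 + 64.885*I)
sqrt(20636 + s) = sqrt(20636 + (21431 + I*sqrt(4210))) = sqrt(42067 + I*sqrt(4210))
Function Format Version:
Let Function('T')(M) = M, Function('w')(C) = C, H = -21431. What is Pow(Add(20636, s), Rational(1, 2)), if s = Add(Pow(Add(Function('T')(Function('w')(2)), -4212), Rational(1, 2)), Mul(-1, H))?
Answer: Pow(Add(42067, Mul(I, Pow(4210, Rational(1, 2)))), Rational(1, 2)) ≈ Add(205.10, Mul(0.158, I))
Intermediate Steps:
s = Add(21431, Mul(I, Pow(4210, Rational(1, 2)))) (s = Add(Pow(Add(2, -4212), Rational(1, 2)), Mul(-1, -21431)) = Add(Pow(-4210, Rational(1, 2)), 21431) = Add(Mul(I, Pow(4210, Rational(1, 2))), 21431) = Add(21431, Mul(I, Pow(4210, Rational(1, 2)))) ≈ Add(21431., Mul(64.885, I)))
Pow(Add(20636, s), Rational(1, 2)) = Pow(Add(20636, Add(21431, Mul(I, Pow(4210, Rational(1, 2))))), Rational(1, 2)) = Pow(Add(42067, Mul(I, Pow(4210, Rational(1, 2)))), Rational(1, 2))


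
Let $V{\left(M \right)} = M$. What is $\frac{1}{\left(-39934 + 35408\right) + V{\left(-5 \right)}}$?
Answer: $- \frac{1}{4531} \approx -0.0002207$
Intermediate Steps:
$\frac{1}{\left(-39934 + 35408\right) + V{\left(-5 \right)}} = \frac{1}{\left(-39934 + 35408\right) - 5} = \frac{1}{-4526 - 5} = \frac{1}{-4531} = - \frac{1}{4531}$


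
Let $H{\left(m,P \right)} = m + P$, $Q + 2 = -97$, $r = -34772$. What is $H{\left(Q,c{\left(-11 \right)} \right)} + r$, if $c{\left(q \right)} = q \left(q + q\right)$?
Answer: $-34629$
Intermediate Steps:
$Q = -99$ ($Q = -2 - 97 = -99$)
$c{\left(q \right)} = 2 q^{2}$ ($c{\left(q \right)} = q 2 q = 2 q^{2}$)
$H{\left(m,P \right)} = P + m$
$H{\left(Q,c{\left(-11 \right)} \right)} + r = \left(2 \left(-11\right)^{2} - 99\right) - 34772 = \left(2 \cdot 121 - 99\right) - 34772 = \left(242 - 99\right) - 34772 = 143 - 34772 = -34629$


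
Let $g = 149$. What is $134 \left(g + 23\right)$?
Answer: $23048$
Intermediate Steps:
$134 \left(g + 23\right) = 134 \left(149 + 23\right) = 134 \cdot 172 = 23048$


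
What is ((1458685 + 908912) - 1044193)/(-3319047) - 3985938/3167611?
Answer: -17421544628930/10513449786717 ≈ -1.6571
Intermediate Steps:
((1458685 + 908912) - 1044193)/(-3319047) - 3985938/3167611 = (2367597 - 1044193)*(-1/3319047) - 3985938*1/3167611 = 1323404*(-1/3319047) - 3985938/3167611 = -1323404/3319047 - 3985938/3167611 = -17421544628930/10513449786717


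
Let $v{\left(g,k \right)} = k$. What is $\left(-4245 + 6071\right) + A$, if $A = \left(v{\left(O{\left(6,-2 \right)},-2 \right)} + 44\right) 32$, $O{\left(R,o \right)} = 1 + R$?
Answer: $3170$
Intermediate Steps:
$A = 1344$ ($A = \left(-2 + 44\right) 32 = 42 \cdot 32 = 1344$)
$\left(-4245 + 6071\right) + A = \left(-4245 + 6071\right) + 1344 = 1826 + 1344 = 3170$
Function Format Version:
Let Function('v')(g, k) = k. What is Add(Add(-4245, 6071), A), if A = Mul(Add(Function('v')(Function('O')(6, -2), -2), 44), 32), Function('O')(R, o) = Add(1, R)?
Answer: 3170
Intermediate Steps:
A = 1344 (A = Mul(Add(-2, 44), 32) = Mul(42, 32) = 1344)
Add(Add(-4245, 6071), A) = Add(Add(-4245, 6071), 1344) = Add(1826, 1344) = 3170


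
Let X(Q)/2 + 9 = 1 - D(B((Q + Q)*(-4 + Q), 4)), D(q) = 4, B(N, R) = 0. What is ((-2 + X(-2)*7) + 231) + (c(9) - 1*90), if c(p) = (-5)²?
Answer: -4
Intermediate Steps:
c(p) = 25
X(Q) = -24 (X(Q) = -18 + 2*(1 - 1*4) = -18 + 2*(1 - 4) = -18 + 2*(-3) = -18 - 6 = -24)
((-2 + X(-2)*7) + 231) + (c(9) - 1*90) = ((-2 - 24*7) + 231) + (25 - 1*90) = ((-2 - 168) + 231) + (25 - 90) = (-170 + 231) - 65 = 61 - 65 = -4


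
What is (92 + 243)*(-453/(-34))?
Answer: 151755/34 ≈ 4463.4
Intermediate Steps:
(92 + 243)*(-453/(-34)) = 335*(-453*(-1/34)) = 335*(453/34) = 151755/34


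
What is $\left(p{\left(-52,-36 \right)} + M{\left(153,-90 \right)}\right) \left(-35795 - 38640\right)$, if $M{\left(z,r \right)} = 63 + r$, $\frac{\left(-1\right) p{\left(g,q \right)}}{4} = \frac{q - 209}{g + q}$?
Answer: $\frac{62450965}{22} \approx 2.8387 \cdot 10^{6}$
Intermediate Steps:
$p{\left(g,q \right)} = - \frac{4 \left(-209 + q\right)}{g + q}$ ($p{\left(g,q \right)} = - 4 \frac{q - 209}{g + q} = - 4 \frac{-209 + q}{g + q} = - \frac{4 \left(-209 + q\right)}{g + q}$)
$\left(p{\left(-52,-36 \right)} + M{\left(153,-90 \right)}\right) \left(-35795 - 38640\right) = \left(\frac{4 \left(209 - -36\right)}{-52 - 36} + \left(63 - 90\right)\right) \left(-35795 - 38640\right) = \left(\frac{4 \left(209 + 36\right)}{-88} - 27\right) \left(-74435\right) = \left(4 \left(- \frac{1}{88}\right) 245 - 27\right) \left(-74435\right) = \left(- \frac{245}{22} - 27\right) \left(-74435\right) = \left(- \frac{839}{22}\right) \left(-74435\right) = \frac{62450965}{22}$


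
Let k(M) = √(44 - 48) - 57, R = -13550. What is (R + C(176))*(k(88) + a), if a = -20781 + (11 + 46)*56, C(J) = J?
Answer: 235997604 - 26748*I ≈ 2.36e+8 - 26748.0*I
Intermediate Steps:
a = -17589 (a = -20781 + 57*56 = -20781 + 3192 = -17589)
k(M) = -57 + 2*I (k(M) = √(-4) - 57 = 2*I - 57 = -57 + 2*I)
(R + C(176))*(k(88) + a) = (-13550 + 176)*((-57 + 2*I) - 17589) = -13374*(-17646 + 2*I) = 235997604 - 26748*I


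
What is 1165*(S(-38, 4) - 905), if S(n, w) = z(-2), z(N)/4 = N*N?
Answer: -1035685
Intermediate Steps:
z(N) = 4*N² (z(N) = 4*(N*N) = 4*N²)
S(n, w) = 16 (S(n, w) = 4*(-2)² = 4*4 = 16)
1165*(S(-38, 4) - 905) = 1165*(16 - 905) = 1165*(-889) = -1035685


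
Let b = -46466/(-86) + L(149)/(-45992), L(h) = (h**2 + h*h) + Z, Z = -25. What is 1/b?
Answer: 1977656/1066623925 ≈ 0.0018541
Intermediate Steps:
L(h) = -25 + 2*h**2 (L(h) = (h**2 + h*h) - 25 = (h**2 + h**2) - 25 = 2*h**2 - 25 = -25 + 2*h**2)
b = 1066623925/1977656 (b = -46466/(-86) + (-25 + 2*149**2)/(-45992) = -46466*(-1/86) + (-25 + 2*22201)*(-1/45992) = 23233/43 + (-25 + 44402)*(-1/45992) = 23233/43 + 44377*(-1/45992) = 23233/43 - 44377/45992 = 1066623925/1977656 ≈ 539.34)
1/b = 1/(1066623925/1977656) = 1977656/1066623925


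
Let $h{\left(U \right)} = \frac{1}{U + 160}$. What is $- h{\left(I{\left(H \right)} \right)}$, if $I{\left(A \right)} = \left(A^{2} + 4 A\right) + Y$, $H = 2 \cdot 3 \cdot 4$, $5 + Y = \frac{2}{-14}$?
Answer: $- \frac{7}{5788} \approx -0.0012094$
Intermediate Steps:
$Y = - \frac{36}{7}$ ($Y = -5 + \frac{2}{-14} = -5 + 2 \left(- \frac{1}{14}\right) = -5 - \frac{1}{7} = - \frac{36}{7} \approx -5.1429$)
$H = 24$ ($H = 6 \cdot 4 = 24$)
$I{\left(A \right)} = - \frac{36}{7} + A^{2} + 4 A$ ($I{\left(A \right)} = \left(A^{2} + 4 A\right) - \frac{36}{7} = - \frac{36}{7} + A^{2} + 4 A$)
$h{\left(U \right)} = \frac{1}{160 + U}$
$- h{\left(I{\left(H \right)} \right)} = - \frac{1}{160 + \left(- \frac{36}{7} + 24^{2} + 4 \cdot 24\right)} = - \frac{1}{160 + \left(- \frac{36}{7} + 576 + 96\right)} = - \frac{1}{160 + \frac{4668}{7}} = - \frac{1}{\frac{5788}{7}} = \left(-1\right) \frac{7}{5788} = - \frac{7}{5788}$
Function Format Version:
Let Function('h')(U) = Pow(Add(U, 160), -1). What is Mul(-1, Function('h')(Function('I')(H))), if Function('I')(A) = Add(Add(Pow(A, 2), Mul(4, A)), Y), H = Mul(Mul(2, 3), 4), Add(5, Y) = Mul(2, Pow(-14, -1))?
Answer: Rational(-7, 5788) ≈ -0.0012094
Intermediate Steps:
Y = Rational(-36, 7) (Y = Add(-5, Mul(2, Pow(-14, -1))) = Add(-5, Mul(2, Rational(-1, 14))) = Add(-5, Rational(-1, 7)) = Rational(-36, 7) ≈ -5.1429)
H = 24 (H = Mul(6, 4) = 24)
Function('I')(A) = Add(Rational(-36, 7), Pow(A, 2), Mul(4, A)) (Function('I')(A) = Add(Add(Pow(A, 2), Mul(4, A)), Rational(-36, 7)) = Add(Rational(-36, 7), Pow(A, 2), Mul(4, A)))
Function('h')(U) = Pow(Add(160, U), -1)
Mul(-1, Function('h')(Function('I')(H))) = Mul(-1, Pow(Add(160, Add(Rational(-36, 7), Pow(24, 2), Mul(4, 24))), -1)) = Mul(-1, Pow(Add(160, Add(Rational(-36, 7), 576, 96)), -1)) = Mul(-1, Pow(Add(160, Rational(4668, 7)), -1)) = Mul(-1, Pow(Rational(5788, 7), -1)) = Mul(-1, Rational(7, 5788)) = Rational(-7, 5788)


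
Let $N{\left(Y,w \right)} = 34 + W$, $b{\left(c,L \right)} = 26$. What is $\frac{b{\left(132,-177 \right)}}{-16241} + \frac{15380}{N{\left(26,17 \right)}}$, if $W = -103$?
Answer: $- \frac{249788374}{1120629} \approx -222.9$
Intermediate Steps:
$N{\left(Y,w \right)} = -69$ ($N{\left(Y,w \right)} = 34 - 103 = -69$)
$\frac{b{\left(132,-177 \right)}}{-16241} + \frac{15380}{N{\left(26,17 \right)}} = \frac{26}{-16241} + \frac{15380}{-69} = 26 \left(- \frac{1}{16241}\right) + 15380 \left(- \frac{1}{69}\right) = - \frac{26}{16241} - \frac{15380}{69} = - \frac{249788374}{1120629}$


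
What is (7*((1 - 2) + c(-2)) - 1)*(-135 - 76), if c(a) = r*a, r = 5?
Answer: 16458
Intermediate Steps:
c(a) = 5*a
(7*((1 - 2) + c(-2)) - 1)*(-135 - 76) = (7*((1 - 2) + 5*(-2)) - 1)*(-135 - 76) = (7*(-1 - 10) - 1)*(-211) = (7*(-11) - 1)*(-211) = (-77 - 1)*(-211) = -78*(-211) = 16458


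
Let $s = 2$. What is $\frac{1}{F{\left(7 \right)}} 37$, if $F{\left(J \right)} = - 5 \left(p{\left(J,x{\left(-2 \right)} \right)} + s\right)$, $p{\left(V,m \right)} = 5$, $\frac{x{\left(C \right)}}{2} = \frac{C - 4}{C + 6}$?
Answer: $- \frac{37}{35} \approx -1.0571$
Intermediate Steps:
$x{\left(C \right)} = \frac{2 \left(-4 + C\right)}{6 + C}$ ($x{\left(C \right)} = 2 \frac{C - 4}{C + 6} = 2 \frac{-4 + C}{6 + C} = \frac{2 \left(-4 + C\right)}{6 + C}$)
$F{\left(J \right)} = -35$ ($F{\left(J \right)} = - 5 \left(5 + 2\right) = \left(-5\right) 7 = -35$)
$\frac{1}{F{\left(7 \right)}} 37 = \frac{1}{-35} \cdot 37 = \left(- \frac{1}{35}\right) 37 = - \frac{37}{35}$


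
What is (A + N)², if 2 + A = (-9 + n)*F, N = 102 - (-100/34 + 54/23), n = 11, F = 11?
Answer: 2297668356/152881 ≈ 15029.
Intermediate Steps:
N = 40114/391 (N = 102 - (-100*1/34 + 54*(1/23)) = 102 - (-50/17 + 54/23) = 102 - 1*(-232/391) = 102 + 232/391 = 40114/391 ≈ 102.59)
A = 20 (A = -2 + (-9 + 11)*11 = -2 + 2*11 = -2 + 22 = 20)
(A + N)² = (20 + 40114/391)² = (47934/391)² = 2297668356/152881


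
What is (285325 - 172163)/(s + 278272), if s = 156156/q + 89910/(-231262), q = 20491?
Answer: 268125456734002/659353370930843 ≈ 0.40665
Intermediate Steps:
s = 17135301531/2369394821 (s = 156156/20491 + 89910/(-231262) = 156156*(1/20491) + 89910*(-1/231262) = 156156/20491 - 44955/115631 = 17135301531/2369394821 ≈ 7.2319)
(285325 - 172163)/(s + 278272) = (285325 - 172163)/(17135301531/2369394821 + 278272) = 113162/(659353370930843/2369394821) = 113162*(2369394821/659353370930843) = 268125456734002/659353370930843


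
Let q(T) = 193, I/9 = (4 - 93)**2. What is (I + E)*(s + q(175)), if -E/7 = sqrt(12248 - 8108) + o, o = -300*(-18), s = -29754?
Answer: -989968329 + 1241562*sqrt(115) ≈ -9.7665e+8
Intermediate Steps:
I = 71289 (I = 9*(4 - 93)**2 = 9*(-89)**2 = 9*7921 = 71289)
o = 5400
E = -37800 - 42*sqrt(115) (E = -7*(sqrt(12248 - 8108) + 5400) = -7*(sqrt(4140) + 5400) = -7*(6*sqrt(115) + 5400) = -7*(5400 + 6*sqrt(115)) = -37800 - 42*sqrt(115) ≈ -38250.)
(I + E)*(s + q(175)) = (71289 + (-37800 - 42*sqrt(115)))*(-29754 + 193) = (33489 - 42*sqrt(115))*(-29561) = -989968329 + 1241562*sqrt(115)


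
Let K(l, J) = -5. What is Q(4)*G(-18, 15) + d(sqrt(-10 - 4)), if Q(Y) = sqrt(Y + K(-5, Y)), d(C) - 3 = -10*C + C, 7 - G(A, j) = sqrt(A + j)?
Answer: 3 + sqrt(3) + 7*I - 9*I*sqrt(14) ≈ 4.732 - 26.675*I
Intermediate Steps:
G(A, j) = 7 - sqrt(A + j)
d(C) = 3 - 9*C (d(C) = 3 + (-10*C + C) = 3 - 9*C)
Q(Y) = sqrt(-5 + Y) (Q(Y) = sqrt(Y - 5) = sqrt(-5 + Y))
Q(4)*G(-18, 15) + d(sqrt(-10 - 4)) = sqrt(-5 + 4)*(7 - sqrt(-18 + 15)) + (3 - 9*sqrt(-10 - 4)) = sqrt(-1)*(7 - sqrt(-3)) + (3 - 9*I*sqrt(14)) = I*(7 - I*sqrt(3)) + (3 - 9*I*sqrt(14)) = 3 + I*(7 - I*sqrt(3)) - 9*I*sqrt(14)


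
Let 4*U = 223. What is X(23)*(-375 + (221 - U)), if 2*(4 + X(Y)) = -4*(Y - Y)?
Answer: 839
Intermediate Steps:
X(Y) = -4 (X(Y) = -4 + (-4*(Y - Y))/2 = -4 + (-4*0)/2 = -4 + (½)*0 = -4 + 0 = -4)
U = 223/4 (U = (¼)*223 = 223/4 ≈ 55.750)
X(23)*(-375 + (221 - U)) = -4*(-375 + (221 - 1*223/4)) = -4*(-375 + (221 - 223/4)) = -4*(-375 + 661/4) = -4*(-839/4) = 839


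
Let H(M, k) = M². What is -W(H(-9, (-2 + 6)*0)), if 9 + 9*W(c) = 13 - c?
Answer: 77/9 ≈ 8.5556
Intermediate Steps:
W(c) = 4/9 - c/9 (W(c) = -1 + (13 - c)/9 = -1 + (13/9 - c/9) = 4/9 - c/9)
-W(H(-9, (-2 + 6)*0)) = -(4/9 - ⅑*(-9)²) = -(4/9 - ⅑*81) = -(4/9 - 9) = -1*(-77/9) = 77/9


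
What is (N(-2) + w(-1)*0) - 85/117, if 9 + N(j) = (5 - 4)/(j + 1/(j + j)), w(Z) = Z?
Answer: -1190/117 ≈ -10.171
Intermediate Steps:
N(j) = -9 + 1/(j + 1/(2*j)) (N(j) = -9 + (5 - 4)/(j + 1/(j + j)) = -9 + 1/(j + 1/(2*j)))
(N(-2) + w(-1)*0) - 85/117 = ((-9 - 18*(-2)² + 2*(-2))/(1 + 2*(-2)²) - 1*0) - 85/117 = ((-9 - 18*4 - 4)/(1 + 2*4) + 0) + (1/117)*(-85) = ((-9 - 72 - 4)/(1 + 8) + 0) - 85/117 = (-85/9 + 0) - 85/117 = -85/9 - 85/117 = -1190/117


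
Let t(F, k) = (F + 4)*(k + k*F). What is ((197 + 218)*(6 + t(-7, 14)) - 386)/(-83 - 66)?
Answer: -716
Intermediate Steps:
t(F, k) = (4 + F)*(k + F*k)
((197 + 218)*(6 + t(-7, 14)) - 386)/(-83 - 66) = ((197 + 218)*(6 + 14*(4 + (-7)**2 + 5*(-7))) - 386)/(-83 - 66) = (415*(6 + 14*(4 + 49 - 35)) - 386)/(-149) = (415*(6 + 14*18) - 386)*(-1/149) = (415*(6 + 252) - 386)*(-1/149) = (415*258 - 386)*(-1/149) = (107070 - 386)*(-1/149) = 106684*(-1/149) = -716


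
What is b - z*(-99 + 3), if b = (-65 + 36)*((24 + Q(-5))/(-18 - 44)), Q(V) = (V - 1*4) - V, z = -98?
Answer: -291358/31 ≈ -9398.6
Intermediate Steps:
Q(V) = -4 (Q(V) = (V - 4) - V = (-4 + V) - V = -4)
b = 290/31 (b = (-65 + 36)*((24 - 4)/(-18 - 44)) = -580/(-62) = -580*(-1)/62 = -29*(-10/31) = 290/31 ≈ 9.3548)
b - z*(-99 + 3) = 290/31 - (-98)*(-99 + 3) = 290/31 - (-98)*(-96) = 290/31 - 1*9408 = 290/31 - 9408 = -291358/31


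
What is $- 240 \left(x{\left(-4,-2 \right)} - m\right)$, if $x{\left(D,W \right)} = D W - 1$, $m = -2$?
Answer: $-2160$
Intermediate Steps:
$x{\left(D,W \right)} = -1 + D W$
$- 240 \left(x{\left(-4,-2 \right)} - m\right) = - 240 \left(\left(-1 - -8\right) - -2\right) = - 240 \left(\left(-1 + 8\right) + 2\right) = - 240 \left(7 + 2\right) = \left(-240\right) 9 = -2160$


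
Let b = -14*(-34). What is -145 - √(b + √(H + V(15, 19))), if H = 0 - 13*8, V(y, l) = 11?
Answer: -145 - √(476 + I*√93) ≈ -166.82 - 0.221*I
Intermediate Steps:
H = -104 (H = 0 - 104 = -104)
b = 476
-145 - √(b + √(H + V(15, 19))) = -145 - √(476 + √(-104 + 11)) = -145 - √(476 + √(-93)) = -145 - √(476 + I*√93)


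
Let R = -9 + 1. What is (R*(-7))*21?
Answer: 1176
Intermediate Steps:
R = -8
(R*(-7))*21 = -8*(-7)*21 = 56*21 = 1176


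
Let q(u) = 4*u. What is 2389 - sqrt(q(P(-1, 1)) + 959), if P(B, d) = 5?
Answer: 2389 - sqrt(979) ≈ 2357.7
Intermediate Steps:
2389 - sqrt(q(P(-1, 1)) + 959) = 2389 - sqrt(4*5 + 959) = 2389 - sqrt(20 + 959) = 2389 - sqrt(979)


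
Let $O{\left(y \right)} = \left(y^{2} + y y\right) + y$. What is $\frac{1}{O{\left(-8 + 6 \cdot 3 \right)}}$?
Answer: $\frac{1}{210} \approx 0.0047619$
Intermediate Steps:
$O{\left(y \right)} = y + 2 y^{2}$ ($O{\left(y \right)} = \left(y^{2} + y^{2}\right) + y = 2 y^{2} + y = y + 2 y^{2}$)
$\frac{1}{O{\left(-8 + 6 \cdot 3 \right)}} = \frac{1}{\left(-8 + 6 \cdot 3\right) \left(1 + 2 \left(-8 + 6 \cdot 3\right)\right)} = \frac{1}{\left(-8 + 18\right) \left(1 + 2 \left(-8 + 18\right)\right)} = \frac{1}{10 \left(1 + 2 \cdot 10\right)} = \frac{1}{10 \left(1 + 20\right)} = \frac{1}{10 \cdot 21} = \frac{1}{210}$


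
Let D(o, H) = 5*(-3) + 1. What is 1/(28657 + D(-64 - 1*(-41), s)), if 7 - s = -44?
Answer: 1/28643 ≈ 3.4913e-5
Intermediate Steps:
s = 51 (s = 7 - 1*(-44) = 7 + 44 = 51)
D(o, H) = -14 (D(o, H) = -15 + 1 = -14)
1/(28657 + D(-64 - 1*(-41), s)) = 1/(28657 - 14) = 1/28643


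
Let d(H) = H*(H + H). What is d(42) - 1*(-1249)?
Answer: 4777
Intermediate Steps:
d(H) = 2*H² (d(H) = H*(2*H) = 2*H²)
d(42) - 1*(-1249) = 2*42² - 1*(-1249) = 2*1764 + 1249 = 3528 + 1249 = 4777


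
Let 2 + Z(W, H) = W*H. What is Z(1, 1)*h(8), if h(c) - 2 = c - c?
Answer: -2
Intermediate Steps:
h(c) = 2 (h(c) = 2 + (c - c) = 2 + 0 = 2)
Z(W, H) = -2 + H*W (Z(W, H) = -2 + W*H = -2 + H*W)
Z(1, 1)*h(8) = (-2 + 1*1)*2 = (-2 + 1)*2 = -1*2 = -2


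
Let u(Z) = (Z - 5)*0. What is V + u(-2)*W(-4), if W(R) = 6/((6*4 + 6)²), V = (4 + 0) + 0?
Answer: 4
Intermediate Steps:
u(Z) = 0 (u(Z) = (-5 + Z)*0 = 0)
V = 4 (V = 4 + 0 = 4)
W(R) = 1/150 (W(R) = 6/((24 + 6)²) = 6/(30²) = 6/900 = 6*(1/900) = 1/150)
V + u(-2)*W(-4) = 4 + 0*(1/150) = 4 + 0 = 4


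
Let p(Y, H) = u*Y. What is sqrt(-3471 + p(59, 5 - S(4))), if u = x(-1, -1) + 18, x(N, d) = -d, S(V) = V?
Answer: 5*I*sqrt(94) ≈ 48.477*I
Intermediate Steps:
u = 19 (u = -1*(-1) + 18 = 1 + 18 = 19)
p(Y, H) = 19*Y
sqrt(-3471 + p(59, 5 - S(4))) = sqrt(-3471 + 19*59) = sqrt(-3471 + 1121) = sqrt(-2350) = 5*I*sqrt(94)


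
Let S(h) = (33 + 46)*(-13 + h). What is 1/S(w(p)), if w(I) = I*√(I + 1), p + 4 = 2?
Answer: -13/13667 + 2*I/13667 ≈ -0.0009512 + 0.00014634*I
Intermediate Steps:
p = -2 (p = -4 + 2 = -2)
w(I) = I*√(1 + I)
S(h) = -1027 + 79*h (S(h) = 79*(-13 + h) = -1027 + 79*h)
1/S(w(p)) = 1/(-1027 + 79*(-2*√(1 - 2))) = 1/(-1027 + 79*(-2*I)) = 1/(-1027 - 158*I) = (-1027 + 158*I)/1079693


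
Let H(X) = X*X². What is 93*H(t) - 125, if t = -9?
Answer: -67922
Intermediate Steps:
H(X) = X³
93*H(t) - 125 = 93*(-9)³ - 125 = 93*(-729) - 125 = -67797 - 125 = -67922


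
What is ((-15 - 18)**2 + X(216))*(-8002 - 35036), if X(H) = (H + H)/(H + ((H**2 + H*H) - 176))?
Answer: -546909473610/11669 ≈ -4.6869e+7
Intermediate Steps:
X(H) = 2*H/(-176 + H + 2*H**2) (X(H) = (2*H)/(H + ((H**2 + H**2) - 176)) = (2*H)/(H + (2*H**2 - 176)) = (2*H)/(H + (-176 + 2*H**2)) = (2*H)/(-176 + H + 2*H**2) = 2*H/(-176 + H + 2*H**2))
((-15 - 18)**2 + X(216))*(-8002 - 35036) = ((-15 - 18)**2 + 2*216/(-176 + 216 + 2*216**2))*(-8002 - 35036) = ((-33)**2 + 2*216/(-176 + 216 + 2*46656))*(-43038) = (1089 + 2*216/(-176 + 216 + 93312))*(-43038) = (1089 + 2*216/93352)*(-43038) = (1089 + 2*216*(1/93352))*(-43038) = (1089 + 54/11669)*(-43038) = (12707595/11669)*(-43038) = -546909473610/11669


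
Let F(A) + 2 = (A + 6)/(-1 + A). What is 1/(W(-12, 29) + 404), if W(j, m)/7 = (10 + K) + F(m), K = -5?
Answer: 4/1735 ≈ 0.0023055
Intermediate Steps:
F(A) = -2 + (6 + A)/(-1 + A) (F(A) = -2 + (A + 6)/(-1 + A) = -2 + (6 + A)/(-1 + A))
W(j, m) = 35 + 7*(8 - m)/(-1 + m) (W(j, m) = 7*((10 - 5) + (8 - m)/(-1 + m)) = 7*(5 + (8 - m)/(-1 + m)) = 35 + 7*(8 - m)/(-1 + m))
1/(W(-12, 29) + 404) = 1/(7*(3 + 4*29)/(-1 + 29) + 404) = 1/(7*(3 + 116)/28 + 404) = 1/(7*(1/28)*119 + 404) = 1/(119/4 + 404) = 1/(1735/4) = 4/1735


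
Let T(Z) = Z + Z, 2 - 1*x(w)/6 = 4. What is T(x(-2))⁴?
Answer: 331776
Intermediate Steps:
x(w) = -12 (x(w) = 12 - 6*4 = 12 - 24 = -12)
T(Z) = 2*Z
T(x(-2))⁴ = (2*(-12))⁴ = (-24)⁴ = 331776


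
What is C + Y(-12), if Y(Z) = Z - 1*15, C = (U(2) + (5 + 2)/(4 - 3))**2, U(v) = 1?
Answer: 37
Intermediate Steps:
C = 64 (C = (1 + (5 + 2)/(4 - 3))**2 = (1 + 7/1)**2 = (1 + 7*1)**2 = (1 + 7)**2 = 8**2 = 64)
Y(Z) = -15 + Z (Y(Z) = Z - 15 = -15 + Z)
C + Y(-12) = 64 + (-15 - 12) = 64 - 27 = 37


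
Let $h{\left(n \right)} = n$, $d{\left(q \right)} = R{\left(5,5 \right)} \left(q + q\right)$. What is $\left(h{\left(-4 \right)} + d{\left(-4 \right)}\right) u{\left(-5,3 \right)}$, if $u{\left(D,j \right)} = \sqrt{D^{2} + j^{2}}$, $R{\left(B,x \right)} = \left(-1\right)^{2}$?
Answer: $- 12 \sqrt{34} \approx -69.971$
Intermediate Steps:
$R{\left(B,x \right)} = 1$
$d{\left(q \right)} = 2 q$ ($d{\left(q \right)} = 1 \left(q + q\right) = 1 \cdot 2 q = 2 q$)
$\left(h{\left(-4 \right)} + d{\left(-4 \right)}\right) u{\left(-5,3 \right)} = \left(-4 + 2 \left(-4\right)\right) \sqrt{\left(-5\right)^{2} + 3^{2}} = \left(-4 - 8\right) \sqrt{25 + 9} = - 12 \sqrt{34}$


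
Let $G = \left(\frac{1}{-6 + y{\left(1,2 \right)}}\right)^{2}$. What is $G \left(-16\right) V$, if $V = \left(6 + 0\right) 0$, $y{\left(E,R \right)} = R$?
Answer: $0$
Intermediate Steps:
$V = 0$ ($V = 6 \cdot 0 = 0$)
$G = \frac{1}{16}$ ($G = \left(\frac{1}{-6 + 2}\right)^{2} = \left(\frac{1}{-4}\right)^{2} = \left(- \frac{1}{4}\right)^{2} = \frac{1}{16} \approx 0.0625$)
$G \left(-16\right) V = \frac{1}{16} \left(-16\right) 0 = \left(-1\right) 0 = 0$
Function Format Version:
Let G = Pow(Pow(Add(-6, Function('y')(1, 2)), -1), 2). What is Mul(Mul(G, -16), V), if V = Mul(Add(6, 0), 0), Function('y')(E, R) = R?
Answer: 0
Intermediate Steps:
V = 0 (V = Mul(6, 0) = 0)
G = Rational(1, 16) (G = Pow(Pow(Add(-6, 2), -1), 2) = Pow(Pow(-4, -1), 2) = Pow(Rational(-1, 4), 2) = Rational(1, 16) ≈ 0.062500)
Mul(Mul(G, -16), V) = Mul(Mul(Rational(1, 16), -16), 0) = Mul(-1, 0) = 0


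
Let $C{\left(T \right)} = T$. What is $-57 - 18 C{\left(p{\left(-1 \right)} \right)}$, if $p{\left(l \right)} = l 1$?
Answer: $-39$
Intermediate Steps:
$p{\left(l \right)} = l$
$-57 - 18 C{\left(p{\left(-1 \right)} \right)} = -57 - -18 = -57 + 18 = -39$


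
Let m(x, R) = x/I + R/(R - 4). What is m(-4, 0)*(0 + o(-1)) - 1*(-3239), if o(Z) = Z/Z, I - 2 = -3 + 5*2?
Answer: 29147/9 ≈ 3238.6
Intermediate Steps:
I = 9 (I = 2 + (-3 + 5*2) = 2 + (-3 + 10) = 2 + 7 = 9)
o(Z) = 1
m(x, R) = x/9 + R/(-4 + R) (m(x, R) = x/9 + R/(R - 4) = x*(⅑) + R/(-4 + R) = x/9 + R/(-4 + R))
m(-4, 0)*(0 + o(-1)) - 1*(-3239) = ((-4*(-4) + 9*0 + 0*(-4))/(9*(-4 + 0)))*(0 + 1) - 1*(-3239) = ((⅑)*(16 + 0 + 0)/(-4))*1 + 3239 = ((⅑)*(-¼)*16)*1 + 3239 = -4/9*1 + 3239 = -4/9 + 3239 = 29147/9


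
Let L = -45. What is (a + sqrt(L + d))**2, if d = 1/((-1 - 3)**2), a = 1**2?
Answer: (4 + I*sqrt(719))**2/16 ≈ -43.938 + 13.407*I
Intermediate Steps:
a = 1
d = 1/16 (d = 1/((-4)**2) = 1/16 ≈ 0.062500)
(a + sqrt(L + d))**2 = (1 + sqrt(-45 + 1/16))**2 = (1 + sqrt(-719/16))**2 = (1 + I*sqrt(719)/4)**2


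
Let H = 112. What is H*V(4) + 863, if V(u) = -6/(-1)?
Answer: 1535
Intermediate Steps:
V(u) = 6 (V(u) = -6*(-1) = 6)
H*V(4) + 863 = 112*6 + 863 = 672 + 863 = 1535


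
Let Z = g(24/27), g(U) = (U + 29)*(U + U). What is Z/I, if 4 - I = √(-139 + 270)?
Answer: -17216/9315 - 4304*√131/9315 ≈ -7.1366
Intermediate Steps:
g(U) = 2*U*(29 + U) (g(U) = (29 + U)*(2*U) = 2*U*(29 + U))
Z = 4304/81 (Z = 2*(24/27)*(29 + 24/27) = 2*(24*(1/27))*(29 + 24*(1/27)) = 2*(8/9)*(29 + 8/9) = 2*(8/9)*(269/9) = 4304/81 ≈ 53.136)
I = 4 - √131 (I = 4 - √(-139 + 270) = 4 - √131 ≈ -7.4455)
Z/I = 4304/(81*(4 - √131))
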